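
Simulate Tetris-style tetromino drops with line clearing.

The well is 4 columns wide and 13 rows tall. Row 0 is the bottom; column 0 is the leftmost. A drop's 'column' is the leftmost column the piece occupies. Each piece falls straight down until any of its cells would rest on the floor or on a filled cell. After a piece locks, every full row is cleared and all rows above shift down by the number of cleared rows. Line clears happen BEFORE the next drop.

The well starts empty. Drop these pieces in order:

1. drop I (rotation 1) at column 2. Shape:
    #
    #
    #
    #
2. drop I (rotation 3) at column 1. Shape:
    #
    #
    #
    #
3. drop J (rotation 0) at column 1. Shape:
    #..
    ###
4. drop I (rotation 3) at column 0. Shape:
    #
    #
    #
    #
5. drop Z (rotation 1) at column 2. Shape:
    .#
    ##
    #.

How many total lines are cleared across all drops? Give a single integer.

Answer: 0

Derivation:
Drop 1: I rot1 at col 2 lands with bottom-row=0; cleared 0 line(s) (total 0); column heights now [0 0 4 0], max=4
Drop 2: I rot3 at col 1 lands with bottom-row=0; cleared 0 line(s) (total 0); column heights now [0 4 4 0], max=4
Drop 3: J rot0 at col 1 lands with bottom-row=4; cleared 0 line(s) (total 0); column heights now [0 6 5 5], max=6
Drop 4: I rot3 at col 0 lands with bottom-row=0; cleared 0 line(s) (total 0); column heights now [4 6 5 5], max=6
Drop 5: Z rot1 at col 2 lands with bottom-row=5; cleared 0 line(s) (total 0); column heights now [4 6 7 8], max=8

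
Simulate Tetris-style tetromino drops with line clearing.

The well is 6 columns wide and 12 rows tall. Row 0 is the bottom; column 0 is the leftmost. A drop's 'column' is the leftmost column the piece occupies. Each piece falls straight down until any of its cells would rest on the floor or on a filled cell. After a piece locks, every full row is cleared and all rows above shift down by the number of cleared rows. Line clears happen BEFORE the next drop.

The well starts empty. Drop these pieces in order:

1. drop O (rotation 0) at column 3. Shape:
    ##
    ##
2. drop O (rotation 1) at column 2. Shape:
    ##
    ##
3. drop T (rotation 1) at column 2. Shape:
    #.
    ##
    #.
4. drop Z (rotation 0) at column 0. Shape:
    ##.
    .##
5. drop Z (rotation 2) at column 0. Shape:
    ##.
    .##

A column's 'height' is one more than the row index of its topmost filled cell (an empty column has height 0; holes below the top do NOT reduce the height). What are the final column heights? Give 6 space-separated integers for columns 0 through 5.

Drop 1: O rot0 at col 3 lands with bottom-row=0; cleared 0 line(s) (total 0); column heights now [0 0 0 2 2 0], max=2
Drop 2: O rot1 at col 2 lands with bottom-row=2; cleared 0 line(s) (total 0); column heights now [0 0 4 4 2 0], max=4
Drop 3: T rot1 at col 2 lands with bottom-row=4; cleared 0 line(s) (total 0); column heights now [0 0 7 6 2 0], max=7
Drop 4: Z rot0 at col 0 lands with bottom-row=7; cleared 0 line(s) (total 0); column heights now [9 9 8 6 2 0], max=9
Drop 5: Z rot2 at col 0 lands with bottom-row=9; cleared 0 line(s) (total 0); column heights now [11 11 10 6 2 0], max=11

Answer: 11 11 10 6 2 0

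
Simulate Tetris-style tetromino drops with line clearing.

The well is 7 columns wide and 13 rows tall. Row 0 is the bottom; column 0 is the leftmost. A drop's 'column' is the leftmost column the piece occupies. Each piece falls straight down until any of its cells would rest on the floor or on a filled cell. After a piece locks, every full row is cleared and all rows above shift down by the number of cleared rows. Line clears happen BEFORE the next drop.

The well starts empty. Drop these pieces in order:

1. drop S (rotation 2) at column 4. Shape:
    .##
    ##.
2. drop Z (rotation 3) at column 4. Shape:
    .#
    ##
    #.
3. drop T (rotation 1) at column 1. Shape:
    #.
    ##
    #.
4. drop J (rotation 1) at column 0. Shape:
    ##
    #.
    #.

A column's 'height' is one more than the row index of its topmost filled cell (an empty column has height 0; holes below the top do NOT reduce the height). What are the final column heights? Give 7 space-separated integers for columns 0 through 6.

Drop 1: S rot2 at col 4 lands with bottom-row=0; cleared 0 line(s) (total 0); column heights now [0 0 0 0 1 2 2], max=2
Drop 2: Z rot3 at col 4 lands with bottom-row=1; cleared 0 line(s) (total 0); column heights now [0 0 0 0 3 4 2], max=4
Drop 3: T rot1 at col 1 lands with bottom-row=0; cleared 0 line(s) (total 0); column heights now [0 3 2 0 3 4 2], max=4
Drop 4: J rot1 at col 0 lands with bottom-row=1; cleared 0 line(s) (total 0); column heights now [4 4 2 0 3 4 2], max=4

Answer: 4 4 2 0 3 4 2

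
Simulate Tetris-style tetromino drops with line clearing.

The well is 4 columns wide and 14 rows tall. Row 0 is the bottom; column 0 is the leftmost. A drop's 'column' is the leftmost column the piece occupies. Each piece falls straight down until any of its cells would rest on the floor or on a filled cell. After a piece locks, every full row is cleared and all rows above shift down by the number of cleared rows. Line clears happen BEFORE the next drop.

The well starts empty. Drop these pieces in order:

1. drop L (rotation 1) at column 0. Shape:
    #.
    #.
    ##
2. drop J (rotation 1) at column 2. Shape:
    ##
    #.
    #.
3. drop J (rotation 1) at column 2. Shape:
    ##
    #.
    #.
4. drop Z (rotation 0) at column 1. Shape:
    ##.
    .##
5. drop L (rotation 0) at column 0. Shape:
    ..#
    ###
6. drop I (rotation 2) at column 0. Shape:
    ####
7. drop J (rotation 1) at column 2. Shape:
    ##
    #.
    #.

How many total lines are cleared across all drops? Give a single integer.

Drop 1: L rot1 at col 0 lands with bottom-row=0; cleared 0 line(s) (total 0); column heights now [3 1 0 0], max=3
Drop 2: J rot1 at col 2 lands with bottom-row=0; cleared 0 line(s) (total 0); column heights now [3 1 3 3], max=3
Drop 3: J rot1 at col 2 lands with bottom-row=3; cleared 0 line(s) (total 0); column heights now [3 1 6 6], max=6
Drop 4: Z rot0 at col 1 lands with bottom-row=6; cleared 0 line(s) (total 0); column heights now [3 8 8 7], max=8
Drop 5: L rot0 at col 0 lands with bottom-row=8; cleared 0 line(s) (total 0); column heights now [9 9 10 7], max=10
Drop 6: I rot2 at col 0 lands with bottom-row=10; cleared 1 line(s) (total 1); column heights now [9 9 10 7], max=10
Drop 7: J rot1 at col 2 lands with bottom-row=10; cleared 0 line(s) (total 1); column heights now [9 9 13 13], max=13

Answer: 1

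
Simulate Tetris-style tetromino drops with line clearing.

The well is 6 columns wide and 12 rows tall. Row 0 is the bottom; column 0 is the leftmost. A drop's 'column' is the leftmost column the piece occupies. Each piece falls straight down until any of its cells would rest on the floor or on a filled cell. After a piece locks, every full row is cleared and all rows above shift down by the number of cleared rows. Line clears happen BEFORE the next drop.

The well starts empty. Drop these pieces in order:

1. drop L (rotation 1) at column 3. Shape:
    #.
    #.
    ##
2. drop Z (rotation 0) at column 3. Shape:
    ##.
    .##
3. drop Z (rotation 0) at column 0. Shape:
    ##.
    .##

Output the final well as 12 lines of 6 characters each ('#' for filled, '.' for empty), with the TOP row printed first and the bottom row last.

Answer: ......
......
......
......
......
......
......
......
...##.
...###
##.#..
.####.

Derivation:
Drop 1: L rot1 at col 3 lands with bottom-row=0; cleared 0 line(s) (total 0); column heights now [0 0 0 3 1 0], max=3
Drop 2: Z rot0 at col 3 lands with bottom-row=2; cleared 0 line(s) (total 0); column heights now [0 0 0 4 4 3], max=4
Drop 3: Z rot0 at col 0 lands with bottom-row=0; cleared 0 line(s) (total 0); column heights now [2 2 1 4 4 3], max=4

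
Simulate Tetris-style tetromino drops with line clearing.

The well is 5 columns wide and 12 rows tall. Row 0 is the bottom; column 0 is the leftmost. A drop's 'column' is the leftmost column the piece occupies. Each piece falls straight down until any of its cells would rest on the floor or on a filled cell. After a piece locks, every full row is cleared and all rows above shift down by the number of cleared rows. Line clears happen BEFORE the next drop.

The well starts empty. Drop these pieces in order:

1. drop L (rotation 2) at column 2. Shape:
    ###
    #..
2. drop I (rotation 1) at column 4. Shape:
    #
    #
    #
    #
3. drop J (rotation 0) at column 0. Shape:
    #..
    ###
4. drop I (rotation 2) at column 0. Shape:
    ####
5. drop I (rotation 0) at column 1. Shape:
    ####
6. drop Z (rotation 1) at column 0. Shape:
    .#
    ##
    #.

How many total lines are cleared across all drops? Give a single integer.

Drop 1: L rot2 at col 2 lands with bottom-row=0; cleared 0 line(s) (total 0); column heights now [0 0 2 2 2], max=2
Drop 2: I rot1 at col 4 lands with bottom-row=2; cleared 0 line(s) (total 0); column heights now [0 0 2 2 6], max=6
Drop 3: J rot0 at col 0 lands with bottom-row=2; cleared 0 line(s) (total 0); column heights now [4 3 3 2 6], max=6
Drop 4: I rot2 at col 0 lands with bottom-row=4; cleared 1 line(s) (total 1); column heights now [4 3 3 2 5], max=5
Drop 5: I rot0 at col 1 lands with bottom-row=5; cleared 0 line(s) (total 1); column heights now [4 6 6 6 6], max=6
Drop 6: Z rot1 at col 0 lands with bottom-row=5; cleared 1 line(s) (total 2); column heights now [6 7 3 2 5], max=7

Answer: 2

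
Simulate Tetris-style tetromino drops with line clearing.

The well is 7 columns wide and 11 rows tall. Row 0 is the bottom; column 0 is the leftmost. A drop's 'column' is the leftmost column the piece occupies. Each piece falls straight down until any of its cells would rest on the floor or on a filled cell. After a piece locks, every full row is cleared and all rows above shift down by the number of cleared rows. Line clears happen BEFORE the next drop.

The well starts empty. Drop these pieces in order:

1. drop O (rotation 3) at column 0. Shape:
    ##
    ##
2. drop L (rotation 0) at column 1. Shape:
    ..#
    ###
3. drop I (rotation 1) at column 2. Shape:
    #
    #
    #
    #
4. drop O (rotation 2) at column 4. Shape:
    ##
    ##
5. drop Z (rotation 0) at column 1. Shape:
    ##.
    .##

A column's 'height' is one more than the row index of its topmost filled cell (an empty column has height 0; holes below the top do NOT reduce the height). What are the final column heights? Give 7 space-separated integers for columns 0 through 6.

Answer: 2 9 9 8 2 2 0

Derivation:
Drop 1: O rot3 at col 0 lands with bottom-row=0; cleared 0 line(s) (total 0); column heights now [2 2 0 0 0 0 0], max=2
Drop 2: L rot0 at col 1 lands with bottom-row=2; cleared 0 line(s) (total 0); column heights now [2 3 3 4 0 0 0], max=4
Drop 3: I rot1 at col 2 lands with bottom-row=3; cleared 0 line(s) (total 0); column heights now [2 3 7 4 0 0 0], max=7
Drop 4: O rot2 at col 4 lands with bottom-row=0; cleared 0 line(s) (total 0); column heights now [2 3 7 4 2 2 0], max=7
Drop 5: Z rot0 at col 1 lands with bottom-row=7; cleared 0 line(s) (total 0); column heights now [2 9 9 8 2 2 0], max=9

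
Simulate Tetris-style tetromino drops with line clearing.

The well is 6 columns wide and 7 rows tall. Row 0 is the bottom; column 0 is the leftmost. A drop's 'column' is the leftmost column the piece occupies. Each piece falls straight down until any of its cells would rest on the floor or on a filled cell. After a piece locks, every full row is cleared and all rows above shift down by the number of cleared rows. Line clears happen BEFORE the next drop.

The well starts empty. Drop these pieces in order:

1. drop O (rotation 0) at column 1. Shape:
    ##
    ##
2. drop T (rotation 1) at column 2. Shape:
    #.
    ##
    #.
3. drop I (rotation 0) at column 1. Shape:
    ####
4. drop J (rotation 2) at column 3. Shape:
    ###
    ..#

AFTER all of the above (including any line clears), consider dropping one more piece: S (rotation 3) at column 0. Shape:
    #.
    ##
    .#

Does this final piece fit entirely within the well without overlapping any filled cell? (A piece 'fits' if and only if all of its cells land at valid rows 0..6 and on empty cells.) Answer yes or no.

Drop 1: O rot0 at col 1 lands with bottom-row=0; cleared 0 line(s) (total 0); column heights now [0 2 2 0 0 0], max=2
Drop 2: T rot1 at col 2 lands with bottom-row=2; cleared 0 line(s) (total 0); column heights now [0 2 5 4 0 0], max=5
Drop 3: I rot0 at col 1 lands with bottom-row=5; cleared 0 line(s) (total 0); column heights now [0 6 6 6 6 0], max=6
Drop 4: J rot2 at col 3 lands with bottom-row=5; cleared 0 line(s) (total 0); column heights now [0 6 6 7 7 7], max=7
Test piece S rot3 at col 0 (width 2): heights before test = [0 6 6 7 7 7]; fits = False

Answer: no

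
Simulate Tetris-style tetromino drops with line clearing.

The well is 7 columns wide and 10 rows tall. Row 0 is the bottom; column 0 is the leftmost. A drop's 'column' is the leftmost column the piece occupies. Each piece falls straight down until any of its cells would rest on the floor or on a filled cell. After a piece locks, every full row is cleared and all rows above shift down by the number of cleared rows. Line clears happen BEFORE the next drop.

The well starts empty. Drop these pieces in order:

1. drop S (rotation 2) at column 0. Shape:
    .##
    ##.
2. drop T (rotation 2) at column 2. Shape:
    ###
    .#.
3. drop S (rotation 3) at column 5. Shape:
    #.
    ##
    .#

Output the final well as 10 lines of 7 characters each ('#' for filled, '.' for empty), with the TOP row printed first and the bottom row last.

Answer: .......
.......
.......
.......
.......
.......
.......
..####.
.###.##
##....#

Derivation:
Drop 1: S rot2 at col 0 lands with bottom-row=0; cleared 0 line(s) (total 0); column heights now [1 2 2 0 0 0 0], max=2
Drop 2: T rot2 at col 2 lands with bottom-row=1; cleared 0 line(s) (total 0); column heights now [1 2 3 3 3 0 0], max=3
Drop 3: S rot3 at col 5 lands with bottom-row=0; cleared 0 line(s) (total 0); column heights now [1 2 3 3 3 3 2], max=3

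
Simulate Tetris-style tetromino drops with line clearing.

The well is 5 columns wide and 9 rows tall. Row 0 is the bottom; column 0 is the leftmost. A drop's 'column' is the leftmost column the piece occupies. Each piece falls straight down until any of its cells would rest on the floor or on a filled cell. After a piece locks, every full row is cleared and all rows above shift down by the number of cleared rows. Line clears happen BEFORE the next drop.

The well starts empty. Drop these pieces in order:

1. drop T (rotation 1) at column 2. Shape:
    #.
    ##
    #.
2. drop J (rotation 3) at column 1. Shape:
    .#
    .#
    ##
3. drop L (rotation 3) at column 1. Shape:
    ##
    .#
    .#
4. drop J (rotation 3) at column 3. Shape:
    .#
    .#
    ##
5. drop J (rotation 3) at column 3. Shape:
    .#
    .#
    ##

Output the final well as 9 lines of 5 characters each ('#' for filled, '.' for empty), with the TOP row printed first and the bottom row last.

Answer: .##..
..#.#
..#.#
..###
..#.#
.##.#
..###
..##.
..#..

Derivation:
Drop 1: T rot1 at col 2 lands with bottom-row=0; cleared 0 line(s) (total 0); column heights now [0 0 3 2 0], max=3
Drop 2: J rot3 at col 1 lands with bottom-row=3; cleared 0 line(s) (total 0); column heights now [0 4 6 2 0], max=6
Drop 3: L rot3 at col 1 lands with bottom-row=6; cleared 0 line(s) (total 0); column heights now [0 9 9 2 0], max=9
Drop 4: J rot3 at col 3 lands with bottom-row=2; cleared 0 line(s) (total 0); column heights now [0 9 9 3 5], max=9
Drop 5: J rot3 at col 3 lands with bottom-row=5; cleared 0 line(s) (total 0); column heights now [0 9 9 6 8], max=9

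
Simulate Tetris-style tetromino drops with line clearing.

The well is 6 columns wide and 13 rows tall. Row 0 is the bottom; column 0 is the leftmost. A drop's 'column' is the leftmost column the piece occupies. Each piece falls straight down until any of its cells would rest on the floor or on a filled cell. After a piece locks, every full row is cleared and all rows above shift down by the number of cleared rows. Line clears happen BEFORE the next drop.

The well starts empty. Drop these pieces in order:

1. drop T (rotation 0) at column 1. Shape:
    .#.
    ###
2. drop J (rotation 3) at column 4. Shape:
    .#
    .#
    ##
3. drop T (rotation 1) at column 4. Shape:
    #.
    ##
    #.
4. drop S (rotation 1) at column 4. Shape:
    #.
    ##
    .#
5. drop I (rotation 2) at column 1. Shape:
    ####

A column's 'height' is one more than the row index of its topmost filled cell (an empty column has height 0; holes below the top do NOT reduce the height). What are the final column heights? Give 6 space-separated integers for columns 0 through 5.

Answer: 0 8 8 8 8 6

Derivation:
Drop 1: T rot0 at col 1 lands with bottom-row=0; cleared 0 line(s) (total 0); column heights now [0 1 2 1 0 0], max=2
Drop 2: J rot3 at col 4 lands with bottom-row=0; cleared 0 line(s) (total 0); column heights now [0 1 2 1 1 3], max=3
Drop 3: T rot1 at col 4 lands with bottom-row=2; cleared 0 line(s) (total 0); column heights now [0 1 2 1 5 4], max=5
Drop 4: S rot1 at col 4 lands with bottom-row=4; cleared 0 line(s) (total 0); column heights now [0 1 2 1 7 6], max=7
Drop 5: I rot2 at col 1 lands with bottom-row=7; cleared 0 line(s) (total 0); column heights now [0 8 8 8 8 6], max=8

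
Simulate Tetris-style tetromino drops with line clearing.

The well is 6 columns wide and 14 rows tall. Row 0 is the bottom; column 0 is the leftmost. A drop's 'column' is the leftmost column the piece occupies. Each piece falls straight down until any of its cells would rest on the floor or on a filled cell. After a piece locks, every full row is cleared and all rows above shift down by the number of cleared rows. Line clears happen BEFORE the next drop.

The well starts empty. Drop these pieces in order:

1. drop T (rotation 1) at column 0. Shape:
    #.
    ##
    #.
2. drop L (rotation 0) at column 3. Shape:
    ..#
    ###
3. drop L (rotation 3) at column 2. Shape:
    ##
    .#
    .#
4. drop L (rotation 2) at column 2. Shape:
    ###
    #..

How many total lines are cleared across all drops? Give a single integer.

Answer: 0

Derivation:
Drop 1: T rot1 at col 0 lands with bottom-row=0; cleared 0 line(s) (total 0); column heights now [3 2 0 0 0 0], max=3
Drop 2: L rot0 at col 3 lands with bottom-row=0; cleared 0 line(s) (total 0); column heights now [3 2 0 1 1 2], max=3
Drop 3: L rot3 at col 2 lands with bottom-row=1; cleared 0 line(s) (total 0); column heights now [3 2 4 4 1 2], max=4
Drop 4: L rot2 at col 2 lands with bottom-row=4; cleared 0 line(s) (total 0); column heights now [3 2 6 6 6 2], max=6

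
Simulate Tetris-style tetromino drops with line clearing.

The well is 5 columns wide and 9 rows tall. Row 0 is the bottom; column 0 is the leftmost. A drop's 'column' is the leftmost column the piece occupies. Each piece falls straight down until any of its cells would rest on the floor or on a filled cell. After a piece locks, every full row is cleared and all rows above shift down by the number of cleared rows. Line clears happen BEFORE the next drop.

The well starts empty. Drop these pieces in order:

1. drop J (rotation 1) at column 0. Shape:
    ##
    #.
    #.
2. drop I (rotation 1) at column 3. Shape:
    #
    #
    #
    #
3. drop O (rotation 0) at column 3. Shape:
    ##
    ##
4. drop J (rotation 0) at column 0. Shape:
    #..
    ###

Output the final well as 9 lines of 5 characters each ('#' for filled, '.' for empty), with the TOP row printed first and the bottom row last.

Drop 1: J rot1 at col 0 lands with bottom-row=0; cleared 0 line(s) (total 0); column heights now [3 3 0 0 0], max=3
Drop 2: I rot1 at col 3 lands with bottom-row=0; cleared 0 line(s) (total 0); column heights now [3 3 0 4 0], max=4
Drop 3: O rot0 at col 3 lands with bottom-row=4; cleared 0 line(s) (total 0); column heights now [3 3 0 6 6], max=6
Drop 4: J rot0 at col 0 lands with bottom-row=3; cleared 0 line(s) (total 0); column heights now [5 4 4 6 6], max=6

Answer: .....
.....
.....
...##
#..##
####.
##.#.
#..#.
#..#.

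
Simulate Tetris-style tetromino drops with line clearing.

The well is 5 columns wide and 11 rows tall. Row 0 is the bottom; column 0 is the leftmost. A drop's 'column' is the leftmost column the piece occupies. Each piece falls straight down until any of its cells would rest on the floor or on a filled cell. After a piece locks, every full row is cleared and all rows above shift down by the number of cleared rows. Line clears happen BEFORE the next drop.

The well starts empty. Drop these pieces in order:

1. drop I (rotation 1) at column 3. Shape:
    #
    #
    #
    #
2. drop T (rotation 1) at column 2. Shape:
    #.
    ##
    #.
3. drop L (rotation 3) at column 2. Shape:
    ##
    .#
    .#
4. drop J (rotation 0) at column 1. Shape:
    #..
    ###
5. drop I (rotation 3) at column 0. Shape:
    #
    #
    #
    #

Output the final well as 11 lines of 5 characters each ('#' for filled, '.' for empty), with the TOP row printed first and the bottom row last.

Answer: .....
.#...
.###.
..##.
...#.
..##.
..##.
#.##.
#..#.
#..#.
#..#.

Derivation:
Drop 1: I rot1 at col 3 lands with bottom-row=0; cleared 0 line(s) (total 0); column heights now [0 0 0 4 0], max=4
Drop 2: T rot1 at col 2 lands with bottom-row=3; cleared 0 line(s) (total 0); column heights now [0 0 6 5 0], max=6
Drop 3: L rot3 at col 2 lands with bottom-row=5; cleared 0 line(s) (total 0); column heights now [0 0 8 8 0], max=8
Drop 4: J rot0 at col 1 lands with bottom-row=8; cleared 0 line(s) (total 0); column heights now [0 10 9 9 0], max=10
Drop 5: I rot3 at col 0 lands with bottom-row=0; cleared 0 line(s) (total 0); column heights now [4 10 9 9 0], max=10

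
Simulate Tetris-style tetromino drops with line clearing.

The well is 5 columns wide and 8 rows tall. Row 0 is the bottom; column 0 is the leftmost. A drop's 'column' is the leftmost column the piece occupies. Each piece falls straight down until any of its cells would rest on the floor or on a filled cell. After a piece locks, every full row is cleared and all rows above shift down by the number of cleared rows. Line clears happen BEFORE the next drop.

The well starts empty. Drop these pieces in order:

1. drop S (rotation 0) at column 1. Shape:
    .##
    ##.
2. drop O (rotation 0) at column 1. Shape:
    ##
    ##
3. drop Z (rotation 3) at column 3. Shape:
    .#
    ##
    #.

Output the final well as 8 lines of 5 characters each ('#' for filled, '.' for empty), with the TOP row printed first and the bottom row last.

Answer: .....
.....
.....
....#
.####
.###.
..##.
.##..

Derivation:
Drop 1: S rot0 at col 1 lands with bottom-row=0; cleared 0 line(s) (total 0); column heights now [0 1 2 2 0], max=2
Drop 2: O rot0 at col 1 lands with bottom-row=2; cleared 0 line(s) (total 0); column heights now [0 4 4 2 0], max=4
Drop 3: Z rot3 at col 3 lands with bottom-row=2; cleared 0 line(s) (total 0); column heights now [0 4 4 4 5], max=5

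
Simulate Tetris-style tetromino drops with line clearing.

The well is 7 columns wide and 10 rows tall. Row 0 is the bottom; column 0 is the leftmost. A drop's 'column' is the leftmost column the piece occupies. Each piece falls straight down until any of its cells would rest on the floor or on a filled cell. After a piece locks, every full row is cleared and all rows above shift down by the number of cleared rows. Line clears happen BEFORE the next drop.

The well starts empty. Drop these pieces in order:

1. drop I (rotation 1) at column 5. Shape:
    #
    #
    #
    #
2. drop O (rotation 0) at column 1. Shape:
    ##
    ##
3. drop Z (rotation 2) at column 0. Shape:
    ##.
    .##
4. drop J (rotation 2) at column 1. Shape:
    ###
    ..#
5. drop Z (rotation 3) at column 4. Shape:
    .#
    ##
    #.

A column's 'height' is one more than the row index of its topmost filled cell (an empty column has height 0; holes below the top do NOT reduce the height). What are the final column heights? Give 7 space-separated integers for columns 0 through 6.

Drop 1: I rot1 at col 5 lands with bottom-row=0; cleared 0 line(s) (total 0); column heights now [0 0 0 0 0 4 0], max=4
Drop 2: O rot0 at col 1 lands with bottom-row=0; cleared 0 line(s) (total 0); column heights now [0 2 2 0 0 4 0], max=4
Drop 3: Z rot2 at col 0 lands with bottom-row=2; cleared 0 line(s) (total 0); column heights now [4 4 3 0 0 4 0], max=4
Drop 4: J rot2 at col 1 lands with bottom-row=3; cleared 0 line(s) (total 0); column heights now [4 5 5 5 0 4 0], max=5
Drop 5: Z rot3 at col 4 lands with bottom-row=3; cleared 0 line(s) (total 0); column heights now [4 5 5 5 5 6 0], max=6

Answer: 4 5 5 5 5 6 0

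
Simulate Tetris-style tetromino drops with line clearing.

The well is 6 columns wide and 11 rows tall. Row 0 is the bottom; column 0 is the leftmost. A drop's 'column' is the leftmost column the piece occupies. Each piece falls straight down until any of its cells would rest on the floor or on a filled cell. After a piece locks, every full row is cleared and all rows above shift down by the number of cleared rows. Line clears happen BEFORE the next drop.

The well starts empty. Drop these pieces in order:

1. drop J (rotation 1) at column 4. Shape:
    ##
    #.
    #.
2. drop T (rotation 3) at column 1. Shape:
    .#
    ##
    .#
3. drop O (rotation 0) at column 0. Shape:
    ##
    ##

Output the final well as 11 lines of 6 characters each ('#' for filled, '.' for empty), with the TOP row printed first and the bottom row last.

Drop 1: J rot1 at col 4 lands with bottom-row=0; cleared 0 line(s) (total 0); column heights now [0 0 0 0 3 3], max=3
Drop 2: T rot3 at col 1 lands with bottom-row=0; cleared 0 line(s) (total 0); column heights now [0 2 3 0 3 3], max=3
Drop 3: O rot0 at col 0 lands with bottom-row=2; cleared 0 line(s) (total 0); column heights now [4 4 3 0 3 3], max=4

Answer: ......
......
......
......
......
......
......
##....
###.##
.##.#.
..#.#.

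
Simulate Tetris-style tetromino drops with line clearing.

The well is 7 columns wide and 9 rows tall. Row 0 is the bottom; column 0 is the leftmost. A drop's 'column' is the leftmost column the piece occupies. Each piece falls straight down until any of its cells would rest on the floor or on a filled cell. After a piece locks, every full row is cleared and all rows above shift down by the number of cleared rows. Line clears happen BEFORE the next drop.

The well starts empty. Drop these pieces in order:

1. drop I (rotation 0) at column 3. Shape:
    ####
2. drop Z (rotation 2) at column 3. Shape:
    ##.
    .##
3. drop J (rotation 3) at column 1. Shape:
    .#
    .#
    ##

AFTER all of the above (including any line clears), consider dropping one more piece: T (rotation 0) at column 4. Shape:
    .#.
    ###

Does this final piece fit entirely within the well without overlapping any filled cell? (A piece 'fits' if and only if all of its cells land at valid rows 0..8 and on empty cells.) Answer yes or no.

Answer: yes

Derivation:
Drop 1: I rot0 at col 3 lands with bottom-row=0; cleared 0 line(s) (total 0); column heights now [0 0 0 1 1 1 1], max=1
Drop 2: Z rot2 at col 3 lands with bottom-row=1; cleared 0 line(s) (total 0); column heights now [0 0 0 3 3 2 1], max=3
Drop 3: J rot3 at col 1 lands with bottom-row=0; cleared 0 line(s) (total 0); column heights now [0 1 3 3 3 2 1], max=3
Test piece T rot0 at col 4 (width 3): heights before test = [0 1 3 3 3 2 1]; fits = True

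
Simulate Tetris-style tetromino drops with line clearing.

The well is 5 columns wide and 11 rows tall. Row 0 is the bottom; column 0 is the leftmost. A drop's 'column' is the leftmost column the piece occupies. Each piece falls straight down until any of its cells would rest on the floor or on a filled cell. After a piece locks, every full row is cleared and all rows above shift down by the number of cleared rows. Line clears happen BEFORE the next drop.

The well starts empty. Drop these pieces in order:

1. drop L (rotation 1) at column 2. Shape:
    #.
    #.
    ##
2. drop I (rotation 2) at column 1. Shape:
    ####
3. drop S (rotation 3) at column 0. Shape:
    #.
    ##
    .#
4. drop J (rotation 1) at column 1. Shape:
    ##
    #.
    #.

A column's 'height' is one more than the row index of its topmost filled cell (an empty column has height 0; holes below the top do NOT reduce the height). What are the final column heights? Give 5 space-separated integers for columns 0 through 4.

Answer: 7 9 9 4 4

Derivation:
Drop 1: L rot1 at col 2 lands with bottom-row=0; cleared 0 line(s) (total 0); column heights now [0 0 3 1 0], max=3
Drop 2: I rot2 at col 1 lands with bottom-row=3; cleared 0 line(s) (total 0); column heights now [0 4 4 4 4], max=4
Drop 3: S rot3 at col 0 lands with bottom-row=4; cleared 0 line(s) (total 0); column heights now [7 6 4 4 4], max=7
Drop 4: J rot1 at col 1 lands with bottom-row=6; cleared 0 line(s) (total 0); column heights now [7 9 9 4 4], max=9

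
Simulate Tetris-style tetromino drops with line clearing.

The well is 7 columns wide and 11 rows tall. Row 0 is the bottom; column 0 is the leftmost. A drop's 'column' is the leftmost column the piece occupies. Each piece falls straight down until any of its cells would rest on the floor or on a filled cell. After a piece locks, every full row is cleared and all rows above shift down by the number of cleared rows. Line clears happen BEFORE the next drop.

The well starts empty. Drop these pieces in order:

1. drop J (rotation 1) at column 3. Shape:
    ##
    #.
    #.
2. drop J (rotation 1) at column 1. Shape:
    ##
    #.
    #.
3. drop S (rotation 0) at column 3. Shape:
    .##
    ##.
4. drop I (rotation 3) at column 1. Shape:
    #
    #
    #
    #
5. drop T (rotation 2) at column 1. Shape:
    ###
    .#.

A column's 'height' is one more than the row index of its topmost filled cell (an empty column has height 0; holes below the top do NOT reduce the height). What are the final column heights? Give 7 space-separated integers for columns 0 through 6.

Drop 1: J rot1 at col 3 lands with bottom-row=0; cleared 0 line(s) (total 0); column heights now [0 0 0 3 3 0 0], max=3
Drop 2: J rot1 at col 1 lands with bottom-row=0; cleared 0 line(s) (total 0); column heights now [0 3 3 3 3 0 0], max=3
Drop 3: S rot0 at col 3 lands with bottom-row=3; cleared 0 line(s) (total 0); column heights now [0 3 3 4 5 5 0], max=5
Drop 4: I rot3 at col 1 lands with bottom-row=3; cleared 0 line(s) (total 0); column heights now [0 7 3 4 5 5 0], max=7
Drop 5: T rot2 at col 1 lands with bottom-row=6; cleared 0 line(s) (total 0); column heights now [0 8 8 8 5 5 0], max=8

Answer: 0 8 8 8 5 5 0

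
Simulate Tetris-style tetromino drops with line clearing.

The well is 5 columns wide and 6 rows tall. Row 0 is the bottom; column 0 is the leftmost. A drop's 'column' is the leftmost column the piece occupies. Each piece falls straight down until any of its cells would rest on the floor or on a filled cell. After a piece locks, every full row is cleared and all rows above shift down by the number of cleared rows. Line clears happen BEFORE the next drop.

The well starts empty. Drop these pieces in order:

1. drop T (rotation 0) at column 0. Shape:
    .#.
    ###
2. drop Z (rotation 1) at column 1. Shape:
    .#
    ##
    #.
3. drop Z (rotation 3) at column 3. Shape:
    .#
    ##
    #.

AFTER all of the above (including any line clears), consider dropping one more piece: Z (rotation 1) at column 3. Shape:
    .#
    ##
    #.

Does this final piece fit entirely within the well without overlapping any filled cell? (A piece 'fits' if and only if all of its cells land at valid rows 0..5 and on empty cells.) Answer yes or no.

Drop 1: T rot0 at col 0 lands with bottom-row=0; cleared 0 line(s) (total 0); column heights now [1 2 1 0 0], max=2
Drop 2: Z rot1 at col 1 lands with bottom-row=2; cleared 0 line(s) (total 0); column heights now [1 4 5 0 0], max=5
Drop 3: Z rot3 at col 3 lands with bottom-row=0; cleared 0 line(s) (total 0); column heights now [1 4 5 2 3], max=5
Test piece Z rot1 at col 3 (width 2): heights before test = [1 4 5 2 3]; fits = True

Answer: yes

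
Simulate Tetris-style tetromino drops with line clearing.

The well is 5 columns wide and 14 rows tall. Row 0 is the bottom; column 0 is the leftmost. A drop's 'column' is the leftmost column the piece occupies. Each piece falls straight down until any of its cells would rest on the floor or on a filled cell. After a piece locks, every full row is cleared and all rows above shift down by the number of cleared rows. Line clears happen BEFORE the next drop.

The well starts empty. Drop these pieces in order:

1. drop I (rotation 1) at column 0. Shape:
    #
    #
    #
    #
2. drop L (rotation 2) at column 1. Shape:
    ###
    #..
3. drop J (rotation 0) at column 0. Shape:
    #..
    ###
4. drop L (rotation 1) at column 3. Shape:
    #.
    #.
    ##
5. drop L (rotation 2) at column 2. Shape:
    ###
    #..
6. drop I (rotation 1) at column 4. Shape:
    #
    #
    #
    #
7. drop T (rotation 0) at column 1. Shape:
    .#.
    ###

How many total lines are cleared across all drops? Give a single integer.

Drop 1: I rot1 at col 0 lands with bottom-row=0; cleared 0 line(s) (total 0); column heights now [4 0 0 0 0], max=4
Drop 2: L rot2 at col 1 lands with bottom-row=0; cleared 0 line(s) (total 0); column heights now [4 2 2 2 0], max=4
Drop 3: J rot0 at col 0 lands with bottom-row=4; cleared 0 line(s) (total 0); column heights now [6 5 5 2 0], max=6
Drop 4: L rot1 at col 3 lands with bottom-row=2; cleared 0 line(s) (total 0); column heights now [6 5 5 5 3], max=6
Drop 5: L rot2 at col 2 lands with bottom-row=5; cleared 0 line(s) (total 0); column heights now [6 5 7 7 7], max=7
Drop 6: I rot1 at col 4 lands with bottom-row=7; cleared 0 line(s) (total 0); column heights now [6 5 7 7 11], max=11
Drop 7: T rot0 at col 1 lands with bottom-row=7; cleared 0 line(s) (total 0); column heights now [6 8 9 8 11], max=11

Answer: 0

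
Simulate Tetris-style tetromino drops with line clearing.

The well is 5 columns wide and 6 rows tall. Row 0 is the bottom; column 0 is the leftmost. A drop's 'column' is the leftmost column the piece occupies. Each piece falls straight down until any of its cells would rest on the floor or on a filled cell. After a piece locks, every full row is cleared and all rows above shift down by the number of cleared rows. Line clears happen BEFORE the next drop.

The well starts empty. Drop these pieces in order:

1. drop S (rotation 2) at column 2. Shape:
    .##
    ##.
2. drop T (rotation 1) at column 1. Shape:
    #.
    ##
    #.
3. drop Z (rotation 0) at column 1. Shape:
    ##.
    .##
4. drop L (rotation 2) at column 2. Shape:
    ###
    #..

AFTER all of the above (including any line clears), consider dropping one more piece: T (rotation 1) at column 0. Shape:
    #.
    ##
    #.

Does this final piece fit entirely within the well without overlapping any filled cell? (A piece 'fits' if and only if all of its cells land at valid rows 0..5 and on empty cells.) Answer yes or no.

Drop 1: S rot2 at col 2 lands with bottom-row=0; cleared 0 line(s) (total 0); column heights now [0 0 1 2 2], max=2
Drop 2: T rot1 at col 1 lands with bottom-row=0; cleared 0 line(s) (total 0); column heights now [0 3 2 2 2], max=3
Drop 3: Z rot0 at col 1 lands with bottom-row=2; cleared 0 line(s) (total 0); column heights now [0 4 4 3 2], max=4
Drop 4: L rot2 at col 2 lands with bottom-row=4; cleared 0 line(s) (total 0); column heights now [0 4 6 6 6], max=6
Test piece T rot1 at col 0 (width 2): heights before test = [0 4 6 6 6]; fits = True

Answer: yes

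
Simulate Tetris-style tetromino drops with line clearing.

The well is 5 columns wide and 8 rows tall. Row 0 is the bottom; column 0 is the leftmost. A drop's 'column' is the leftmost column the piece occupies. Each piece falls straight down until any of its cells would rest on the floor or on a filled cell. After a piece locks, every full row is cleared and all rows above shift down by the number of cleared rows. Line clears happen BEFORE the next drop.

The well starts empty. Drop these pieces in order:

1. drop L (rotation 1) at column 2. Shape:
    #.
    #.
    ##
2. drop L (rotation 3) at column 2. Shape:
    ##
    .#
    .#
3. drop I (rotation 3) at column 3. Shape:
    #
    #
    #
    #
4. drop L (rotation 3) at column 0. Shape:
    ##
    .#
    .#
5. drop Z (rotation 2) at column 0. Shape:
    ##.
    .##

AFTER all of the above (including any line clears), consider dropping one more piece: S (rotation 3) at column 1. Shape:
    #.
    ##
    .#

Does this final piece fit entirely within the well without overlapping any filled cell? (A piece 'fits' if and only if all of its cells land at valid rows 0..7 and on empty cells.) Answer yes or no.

Answer: yes

Derivation:
Drop 1: L rot1 at col 2 lands with bottom-row=0; cleared 0 line(s) (total 0); column heights now [0 0 3 1 0], max=3
Drop 2: L rot3 at col 2 lands with bottom-row=1; cleared 0 line(s) (total 0); column heights now [0 0 4 4 0], max=4
Drop 3: I rot3 at col 3 lands with bottom-row=4; cleared 0 line(s) (total 0); column heights now [0 0 4 8 0], max=8
Drop 4: L rot3 at col 0 lands with bottom-row=0; cleared 0 line(s) (total 0); column heights now [3 3 4 8 0], max=8
Drop 5: Z rot2 at col 0 lands with bottom-row=4; cleared 0 line(s) (total 0); column heights now [6 6 5 8 0], max=8
Test piece S rot3 at col 1 (width 2): heights before test = [6 6 5 8 0]; fits = True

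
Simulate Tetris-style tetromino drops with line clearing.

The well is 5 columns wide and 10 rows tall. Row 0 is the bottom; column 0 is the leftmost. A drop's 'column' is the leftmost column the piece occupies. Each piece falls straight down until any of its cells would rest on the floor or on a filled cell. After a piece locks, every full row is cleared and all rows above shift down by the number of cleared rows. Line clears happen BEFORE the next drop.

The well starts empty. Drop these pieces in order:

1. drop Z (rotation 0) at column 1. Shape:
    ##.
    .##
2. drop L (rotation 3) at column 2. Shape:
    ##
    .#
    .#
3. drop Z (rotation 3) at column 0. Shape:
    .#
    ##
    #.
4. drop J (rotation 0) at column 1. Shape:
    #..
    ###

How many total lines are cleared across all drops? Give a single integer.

Drop 1: Z rot0 at col 1 lands with bottom-row=0; cleared 0 line(s) (total 0); column heights now [0 2 2 1 0], max=2
Drop 2: L rot3 at col 2 lands with bottom-row=1; cleared 0 line(s) (total 0); column heights now [0 2 4 4 0], max=4
Drop 3: Z rot3 at col 0 lands with bottom-row=1; cleared 0 line(s) (total 0); column heights now [3 4 4 4 0], max=4
Drop 4: J rot0 at col 1 lands with bottom-row=4; cleared 0 line(s) (total 0); column heights now [3 6 5 5 0], max=6

Answer: 0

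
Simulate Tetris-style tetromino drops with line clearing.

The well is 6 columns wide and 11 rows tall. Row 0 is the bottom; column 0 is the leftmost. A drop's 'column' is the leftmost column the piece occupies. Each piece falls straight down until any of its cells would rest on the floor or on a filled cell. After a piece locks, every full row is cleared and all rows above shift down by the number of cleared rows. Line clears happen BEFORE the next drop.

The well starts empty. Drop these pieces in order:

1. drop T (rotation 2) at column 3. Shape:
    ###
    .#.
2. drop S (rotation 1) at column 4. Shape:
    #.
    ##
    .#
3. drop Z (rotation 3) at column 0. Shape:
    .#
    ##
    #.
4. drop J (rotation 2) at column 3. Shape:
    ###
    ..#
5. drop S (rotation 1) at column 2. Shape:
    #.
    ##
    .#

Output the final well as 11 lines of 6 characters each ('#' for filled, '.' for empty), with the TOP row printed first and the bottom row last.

Answer: ......
......
..#...
..##..
...#..
...###
....##
....##
.#...#
##.###
#...#.

Derivation:
Drop 1: T rot2 at col 3 lands with bottom-row=0; cleared 0 line(s) (total 0); column heights now [0 0 0 2 2 2], max=2
Drop 2: S rot1 at col 4 lands with bottom-row=2; cleared 0 line(s) (total 0); column heights now [0 0 0 2 5 4], max=5
Drop 3: Z rot3 at col 0 lands with bottom-row=0; cleared 0 line(s) (total 0); column heights now [2 3 0 2 5 4], max=5
Drop 4: J rot2 at col 3 lands with bottom-row=4; cleared 0 line(s) (total 0); column heights now [2 3 0 6 6 6], max=6
Drop 5: S rot1 at col 2 lands with bottom-row=6; cleared 0 line(s) (total 0); column heights now [2 3 9 8 6 6], max=9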